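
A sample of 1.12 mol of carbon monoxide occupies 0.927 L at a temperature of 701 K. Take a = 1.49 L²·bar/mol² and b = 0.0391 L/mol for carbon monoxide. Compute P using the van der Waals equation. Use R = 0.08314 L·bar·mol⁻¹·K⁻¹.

P ≈ 71.73 bar

P = nRT/(V − nb) − a n²/V²
nRT/(V − nb) = (1.12)(0.08314)(701)/(0.927 − 1.12×0.0391) = 65.275/0.88321 = 73.907 bar
a n²/V² = (1.49)(1.12)²/(0.927)² = 2.1750 bar
P = 73.907 − 2.1750 = 71.73 bar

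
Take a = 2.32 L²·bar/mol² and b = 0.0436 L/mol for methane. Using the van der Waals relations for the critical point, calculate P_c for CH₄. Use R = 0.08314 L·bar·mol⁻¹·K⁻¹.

P_c ≈ 45.20 bar

For a van der Waals gas, P_c = a/(27b²).
P_c = 2.32/(27×(0.0436)²) = 2.32/0.051326 = 45.20 bar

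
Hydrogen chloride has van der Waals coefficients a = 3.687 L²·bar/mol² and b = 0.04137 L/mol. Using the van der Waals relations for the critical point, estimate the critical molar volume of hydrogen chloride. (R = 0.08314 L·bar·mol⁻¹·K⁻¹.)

V_m,c ≈ 0.1241 L/mol

For a van der Waals gas, V_m,c = 3b.
V_m,c = 3×0.04137 = 0.1241 L/mol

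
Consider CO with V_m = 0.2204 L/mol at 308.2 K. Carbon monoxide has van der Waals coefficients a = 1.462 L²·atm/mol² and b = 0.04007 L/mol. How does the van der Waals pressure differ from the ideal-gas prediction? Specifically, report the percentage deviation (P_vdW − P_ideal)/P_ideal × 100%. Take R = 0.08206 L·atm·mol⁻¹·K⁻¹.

-4.01 %

Ideal: P_ideal = RT/V_m = (0.08206)(308.2)/0.2204 = 114.750 atm
vdW: P = RT/(V_m − b) − a/V_m² = 25.2909/0.180330 − 1.462/0.0485762 = 140.248 − 30.0970 = 110.151 atm
% deviation = (110.151 − 114.750)/114.750 × 100% = -4.01%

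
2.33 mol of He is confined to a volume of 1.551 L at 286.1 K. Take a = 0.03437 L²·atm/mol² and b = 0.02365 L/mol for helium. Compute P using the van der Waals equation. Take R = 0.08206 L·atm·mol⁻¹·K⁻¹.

P ≈ 36.49 atm

P = nRT/(V − nb) − a n²/V²
nRT/(V − nb) = (2.33)(0.08206)(286.1)/(1.551 − 2.33×0.02365) = 54.702/1.4959 = 36.568 atm
a n²/V² = (0.03437)(2.33)²/(1.551)² = 0.077565 atm
P = 36.568 − 0.077565 = 36.49 atm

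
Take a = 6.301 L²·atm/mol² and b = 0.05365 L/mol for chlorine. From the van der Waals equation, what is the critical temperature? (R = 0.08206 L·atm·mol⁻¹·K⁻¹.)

T_c ≈ 424.1 K

For a van der Waals gas, T_c = 8a/(27Rb).
T_c = 8×6.301/(27×0.08206×0.05365) = 50.408/0.11887 = 424.1 K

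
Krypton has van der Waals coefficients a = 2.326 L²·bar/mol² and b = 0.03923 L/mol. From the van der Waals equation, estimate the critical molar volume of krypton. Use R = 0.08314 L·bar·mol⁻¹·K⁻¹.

For a van der Waals gas, V_m,c = 3b.
V_m,c = 3×0.03923 = 0.1177 L/mol

V_m,c ≈ 0.1177 L/mol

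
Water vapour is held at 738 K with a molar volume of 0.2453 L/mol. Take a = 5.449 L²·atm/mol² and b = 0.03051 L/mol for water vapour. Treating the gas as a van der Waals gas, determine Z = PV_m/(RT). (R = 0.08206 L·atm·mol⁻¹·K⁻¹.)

Z ≈ 0.7752

P = RT/(V_m − b) − a/V_m² = (0.08206)(738)/(0.2453 − 0.03051) − 5.449/(0.2453)²
  = 60.560/0.21479 − 90.557 = 281.95 − 90.557 = 191.39 atm
Z = PV_m/(RT) = (191.39)(0.2453)/((0.08206)(738)) = 46.948/60.560 = 0.7752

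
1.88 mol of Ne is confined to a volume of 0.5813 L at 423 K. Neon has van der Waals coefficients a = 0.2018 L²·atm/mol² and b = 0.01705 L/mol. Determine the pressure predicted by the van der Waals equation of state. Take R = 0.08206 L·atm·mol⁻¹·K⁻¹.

P ≈ 116.7 atm

P = nRT/(V − nb) − a n²/V²
nRT/(V − nb) = (1.88)(0.08206)(423)/(0.5813 − 1.88×0.01705) = 65.257/0.54925 = 118.81 atm
a n²/V² = (0.2018)(1.88)²/(0.5813)² = 2.1107 atm
P = 118.81 − 2.1107 = 116.7 atm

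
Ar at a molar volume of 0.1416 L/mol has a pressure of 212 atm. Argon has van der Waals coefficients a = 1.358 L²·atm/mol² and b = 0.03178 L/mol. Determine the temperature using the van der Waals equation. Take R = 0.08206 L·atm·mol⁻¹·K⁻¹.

T = (P + a/V_m²)(V_m − b)/R
P + a/V_m² = 212 + 1.358/(0.1416)² = 279.73 atm
V_m − b = 0.1416 − 0.03178 = 0.10982 L/mol
T = (279.73)(0.10982)/0.08206 = 374.4 K

T ≈ 374.4 K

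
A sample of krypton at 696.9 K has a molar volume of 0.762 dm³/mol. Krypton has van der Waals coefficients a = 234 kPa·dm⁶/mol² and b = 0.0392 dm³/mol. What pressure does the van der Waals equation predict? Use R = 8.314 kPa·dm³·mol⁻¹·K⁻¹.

P ≈ 7613 kPa

P = RT/(V_m − b) − a/V_m²
RT/(V_m − b) = (8.314)(696.9)/(0.762 − 0.0392) = 5794.0/0.72280 = 8016.0 kPa
a/V_m² = 234/(0.762)² = 403.00 kPa
P = 8016.0 − 403.00 = 7613 kPa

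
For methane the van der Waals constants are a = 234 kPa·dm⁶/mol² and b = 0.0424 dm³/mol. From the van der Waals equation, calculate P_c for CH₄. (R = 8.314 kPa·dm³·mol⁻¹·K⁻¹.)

P_c ≈ 4821 kPa

For a van der Waals gas, P_c = a/(27b²).
P_c = 234/(27×(0.0424)²) = 234/0.048540 = 4821 kPa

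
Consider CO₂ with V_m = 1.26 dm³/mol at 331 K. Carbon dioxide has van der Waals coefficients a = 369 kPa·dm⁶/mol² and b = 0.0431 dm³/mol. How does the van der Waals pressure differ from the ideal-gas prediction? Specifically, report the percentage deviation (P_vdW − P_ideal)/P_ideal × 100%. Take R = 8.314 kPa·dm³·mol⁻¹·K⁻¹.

Ideal: P_ideal = RT/V_m = (8.314)(331)/1.26 = 2184.07 kPa
vdW: P = RT/(V_m − b) − a/V_m² = 2751.93/1.21690 − 369/1.58760 = 2261.43 − 232.426 = 2029.00 kPa
% deviation = (2029.00 − 2184.07)/2184.07 × 100% = -7.10%

-7.10 %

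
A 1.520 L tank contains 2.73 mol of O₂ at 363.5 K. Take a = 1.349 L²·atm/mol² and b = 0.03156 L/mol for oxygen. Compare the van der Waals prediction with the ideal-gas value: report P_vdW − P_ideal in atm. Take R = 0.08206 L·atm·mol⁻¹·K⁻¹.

Ideal: P_ideal = nRT/V = (2.73)(0.08206)(363.5)/1.520 = 53.5741 atm
vdW: P = nRT/(V − nb) − a n²/V² = 81.4327/1.43384 − 10.0540/2.31040 = 56.7934 − 4.35163 = 52.4418 atm
ΔP = 52.4418 − 53.5741 = -1.132 atm

ΔP ≈ -1.132 atm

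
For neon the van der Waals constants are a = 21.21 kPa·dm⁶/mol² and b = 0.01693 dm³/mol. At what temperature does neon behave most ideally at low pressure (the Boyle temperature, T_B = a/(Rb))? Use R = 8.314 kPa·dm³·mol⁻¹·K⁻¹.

For a van der Waals gas the second virial coefficient B₂ = b − a/(RT) vanishes at T_B = a/(Rb).
T_B = 21.21/(8.314×0.01693) = 21.21/0.14076 = 150.7 K

T_B ≈ 150.7 K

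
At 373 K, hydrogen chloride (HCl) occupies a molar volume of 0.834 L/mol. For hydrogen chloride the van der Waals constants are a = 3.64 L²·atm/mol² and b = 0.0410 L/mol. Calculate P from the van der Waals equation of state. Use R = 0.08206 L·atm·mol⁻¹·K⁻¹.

P = RT/(V_m − b) − a/V_m²
RT/(V_m − b) = (0.08206)(373)/(0.834 − 0.0410) = 30.608/0.79300 = 38.598 atm
a/V_m² = 3.64/(0.834)² = 5.2332 atm
P = 38.598 − 5.2332 = 33.36 atm

P ≈ 33.36 atm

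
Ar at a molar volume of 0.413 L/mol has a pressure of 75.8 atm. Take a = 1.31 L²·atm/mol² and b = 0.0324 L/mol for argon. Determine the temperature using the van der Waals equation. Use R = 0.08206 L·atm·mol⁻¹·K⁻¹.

T = (P + a/V_m²)(V_m − b)/R
P + a/V_m² = 75.8 + 1.31/(0.413)² = 83.480 atm
V_m − b = 0.413 − 0.0324 = 0.38060 L/mol
T = (83.480)(0.38060)/0.08206 = 387.2 K

T ≈ 387.2 K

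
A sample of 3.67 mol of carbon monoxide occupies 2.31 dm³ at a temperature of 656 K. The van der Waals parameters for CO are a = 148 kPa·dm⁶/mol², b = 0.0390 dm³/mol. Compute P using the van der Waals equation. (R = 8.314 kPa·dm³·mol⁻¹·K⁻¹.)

P = nRT/(V − nb) − a n²/V²
nRT/(V − nb) = (3.67)(8.314)(656)/(2.31 − 3.67×0.0390) = 20016/2.1669 = 9237.2 kPa
a n²/V² = (148)(3.67)²/(2.31)² = 373.57 kPa
P = 9237.2 − 373.57 = 8864 kPa

P ≈ 8864 kPa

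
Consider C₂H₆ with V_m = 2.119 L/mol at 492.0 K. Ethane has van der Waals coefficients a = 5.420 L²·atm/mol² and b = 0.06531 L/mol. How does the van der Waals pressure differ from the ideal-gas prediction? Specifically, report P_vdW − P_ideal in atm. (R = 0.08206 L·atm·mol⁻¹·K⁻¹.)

Ideal: P_ideal = RT/V_m = (0.08206)(492.0)/2.119 = 19.0531 atm
vdW: P = RT/(V_m − b) − a/V_m² = 40.3735/2.05369 − 5.420/4.49016 = 19.6590 − 1.20708 = 18.4519 atm
ΔP = 18.4519 − 19.0531 = -0.601 atm

ΔP ≈ -0.601 atm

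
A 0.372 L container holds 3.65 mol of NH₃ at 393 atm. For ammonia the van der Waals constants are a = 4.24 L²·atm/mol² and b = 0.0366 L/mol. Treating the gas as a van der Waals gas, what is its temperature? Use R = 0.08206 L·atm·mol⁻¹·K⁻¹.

T ≈ 637.7 K

T = (P + a n²/V²)(V − nb)/(nR)
P + a n²/V² = 393 + (4.24)(3.65)²/(0.372)² = 801.19 atm
V − nb = 0.372 − (3.65)(0.0366) = 0.23841 L
T = (801.19)(0.23841)/((3.65)(0.08206)) = 637.7 K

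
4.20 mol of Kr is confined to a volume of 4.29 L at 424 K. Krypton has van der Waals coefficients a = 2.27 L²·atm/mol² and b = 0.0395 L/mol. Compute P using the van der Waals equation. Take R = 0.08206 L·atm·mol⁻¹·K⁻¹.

P ≈ 33.26 atm

P = nRT/(V − nb) − a n²/V²
nRT/(V − nb) = (4.20)(0.08206)(424)/(4.29 − 4.20×0.0395) = 146.13/4.1241 = 35.433 atm
a n²/V² = (2.27)(4.20)²/(4.29)² = 2.1758 atm
P = 35.433 − 2.1758 = 33.26 atm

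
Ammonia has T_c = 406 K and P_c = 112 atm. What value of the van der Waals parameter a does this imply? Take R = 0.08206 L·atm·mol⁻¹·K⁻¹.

From T_c = 8a/(27Rb) and P_c = a/(27b²): a = 27 R² T_c²/(64 P_c).
a = 27×(0.08206)²×(406)²/(64×112) = 29969/7168.0 = 4.181 L²·atm/mol²

a ≈ 4.181 L²·atm/mol²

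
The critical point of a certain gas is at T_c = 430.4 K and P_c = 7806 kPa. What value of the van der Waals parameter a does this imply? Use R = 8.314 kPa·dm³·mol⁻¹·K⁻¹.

a ≈ 692.0 kPa·dm⁶/mol²

From T_c = 8a/(27Rb) and P_c = a/(27b²): a = 27 R² T_c²/(64 P_c).
a = 27×(8.314)²×(430.4)²/(64×7806) = 345723045/499584 = 692.0 kPa·dm⁶/mol²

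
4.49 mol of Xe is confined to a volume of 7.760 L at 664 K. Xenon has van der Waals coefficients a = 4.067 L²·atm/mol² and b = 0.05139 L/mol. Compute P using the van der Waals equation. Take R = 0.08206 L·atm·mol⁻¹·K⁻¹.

P ≈ 31.13 atm

P = nRT/(V − nb) − a n²/V²
nRT/(V − nb) = (4.49)(0.08206)(664)/(7.760 − 4.49×0.05139) = 244.65/7.5293 = 32.493 atm
a n²/V² = (4.067)(4.49)²/(7.760)² = 1.3616 atm
P = 32.493 − 1.3616 = 31.13 atm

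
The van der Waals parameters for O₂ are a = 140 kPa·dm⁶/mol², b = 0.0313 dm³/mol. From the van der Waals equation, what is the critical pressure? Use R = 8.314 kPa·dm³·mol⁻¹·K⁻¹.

For a van der Waals gas, P_c = a/(27b²).
P_c = 140/(27×(0.0313)²) = 140/0.026452 = 5293 kPa

P_c ≈ 5293 kPa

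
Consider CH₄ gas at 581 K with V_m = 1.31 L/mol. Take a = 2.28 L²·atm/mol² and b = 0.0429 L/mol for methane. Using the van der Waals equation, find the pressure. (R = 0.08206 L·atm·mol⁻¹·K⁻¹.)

P ≈ 36.30 atm

P = RT/(V_m − b) − a/V_m²
RT/(V_m − b) = (0.08206)(581)/(1.31 − 0.0429) = 47.677/1.2671 = 37.627 atm
a/V_m² = 2.28/(1.31)² = 1.3286 atm
P = 37.627 − 1.3286 = 36.30 atm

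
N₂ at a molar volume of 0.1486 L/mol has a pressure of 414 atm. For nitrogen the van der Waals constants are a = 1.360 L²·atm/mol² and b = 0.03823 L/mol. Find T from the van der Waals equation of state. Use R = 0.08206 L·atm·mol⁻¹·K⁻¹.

T ≈ 639.7 K

T = (P + a/V_m²)(V_m − b)/R
P + a/V_m² = 414 + 1.360/(0.1486)² = 475.59 atm
V_m − b = 0.1486 − 0.03823 = 0.11037 L/mol
T = (475.59)(0.11037)/0.08206 = 639.7 K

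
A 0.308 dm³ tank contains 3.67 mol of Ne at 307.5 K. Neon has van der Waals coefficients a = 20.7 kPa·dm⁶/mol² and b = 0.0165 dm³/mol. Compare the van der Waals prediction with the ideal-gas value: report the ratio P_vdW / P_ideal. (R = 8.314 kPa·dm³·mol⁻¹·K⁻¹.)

Ideal: P_ideal = nRT/V = (3.67)(8.314)(307.5)/0.308 = 30462.8 kPa
vdW: P = nRT/(V − nb) − a n²/V² = 9382.56/0.247445 − 278.806/0.0948640 = 37917.8 − 2939.01 = 34978.8 kPa
Ratio = 34978.8/30462.8 = 1.148

P_vdW / P_ideal ≈ 1.148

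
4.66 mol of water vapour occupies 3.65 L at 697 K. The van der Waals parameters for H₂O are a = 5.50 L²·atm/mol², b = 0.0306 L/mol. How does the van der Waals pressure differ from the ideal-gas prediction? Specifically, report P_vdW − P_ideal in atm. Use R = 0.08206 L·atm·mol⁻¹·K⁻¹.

Ideal: P_ideal = nRT/V = (4.66)(0.08206)(697)/3.65 = 73.0226 atm
vdW: P = nRT/(V − nb) − a n²/V² = 266.533/3.50740 − 119.436/13.3225 = 75.9916 − 8.96498 = 67.0266 atm
ΔP = 67.0266 − 73.0226 = -5.996 atm

ΔP ≈ -5.996 atm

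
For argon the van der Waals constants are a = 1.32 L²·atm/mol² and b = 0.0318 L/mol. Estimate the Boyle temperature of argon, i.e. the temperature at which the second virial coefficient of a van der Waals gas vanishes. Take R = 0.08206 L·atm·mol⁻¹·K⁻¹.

T_B ≈ 505.8 K

For a van der Waals gas the second virial coefficient B₂ = b − a/(RT) vanishes at T_B = a/(Rb).
T_B = 1.32/(0.08206×0.0318) = 1.32/0.0026095 = 505.8 K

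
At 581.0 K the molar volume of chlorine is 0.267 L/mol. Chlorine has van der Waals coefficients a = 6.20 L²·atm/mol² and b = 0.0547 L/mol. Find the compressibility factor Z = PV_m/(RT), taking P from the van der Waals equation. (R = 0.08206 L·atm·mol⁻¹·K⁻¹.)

Z ≈ 0.7706

P = RT/(V_m − b) − a/V_m² = (0.08206)(581.0)/(0.267 − 0.0547) − 6.20/(0.267)²
  = 47.677/0.21230 − 86.970 = 224.57 − 86.970 = 137.60 atm
Z = PV_m/(RT) = (137.60)(0.267)/((0.08206)(581.0)) = 36.739/47.677 = 0.7706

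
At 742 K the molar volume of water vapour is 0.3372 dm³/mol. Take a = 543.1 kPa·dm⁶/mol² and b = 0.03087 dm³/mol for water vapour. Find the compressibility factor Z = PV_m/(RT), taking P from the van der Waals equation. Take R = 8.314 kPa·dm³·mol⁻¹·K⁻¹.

P = RT/(V_m − b) − a/V_m² = (8.314)(742)/(0.3372 − 0.03087) − 543.1/(0.3372)²
  = 6169.0/0.30633 − 4776.4 = 20138 − 4776.4 = 15362 kPa
Z = PV_m/(RT) = (15362)(0.3372)/((8.314)(742)) = 5180.1/6169.0 = 0.8397

Z ≈ 0.8397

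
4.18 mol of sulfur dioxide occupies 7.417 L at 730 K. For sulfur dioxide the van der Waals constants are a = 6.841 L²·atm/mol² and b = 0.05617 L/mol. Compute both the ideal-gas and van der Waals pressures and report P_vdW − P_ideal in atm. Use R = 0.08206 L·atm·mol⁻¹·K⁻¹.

ΔP ≈ -1.069 atm

Ideal: P_ideal = nRT/V = (4.18)(0.08206)(730)/7.417 = 33.7600 atm
vdW: P = nRT/(V − nb) − a n²/V² = 250.398/7.18221 − 119.529/55.0119 = 34.8636 − 2.17278 = 32.6908 atm
ΔP = 32.6908 − 33.7600 = -1.069 atm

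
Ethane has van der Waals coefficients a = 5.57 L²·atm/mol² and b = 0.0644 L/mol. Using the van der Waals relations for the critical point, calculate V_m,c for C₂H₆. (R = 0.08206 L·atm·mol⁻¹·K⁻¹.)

V_m,c ≈ 0.1932 L/mol

For a van der Waals gas, V_m,c = 3b.
V_m,c = 3×0.0644 = 0.1932 L/mol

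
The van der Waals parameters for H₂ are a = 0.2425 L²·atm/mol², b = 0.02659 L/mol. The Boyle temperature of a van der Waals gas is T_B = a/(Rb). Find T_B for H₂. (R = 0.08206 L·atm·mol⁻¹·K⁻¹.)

T_B ≈ 111.1 K

For a van der Waals gas the second virial coefficient B₂ = b − a/(RT) vanishes at T_B = a/(Rb).
T_B = 0.2425/(0.08206×0.02659) = 0.2425/0.0021820 = 111.1 K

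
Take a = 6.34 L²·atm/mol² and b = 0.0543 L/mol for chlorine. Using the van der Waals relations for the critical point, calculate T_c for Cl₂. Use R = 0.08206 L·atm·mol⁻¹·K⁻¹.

T_c ≈ 421.6 K

For a van der Waals gas, T_c = 8a/(27Rb).
T_c = 8×6.34/(27×0.08206×0.0543) = 50.720/0.12031 = 421.6 K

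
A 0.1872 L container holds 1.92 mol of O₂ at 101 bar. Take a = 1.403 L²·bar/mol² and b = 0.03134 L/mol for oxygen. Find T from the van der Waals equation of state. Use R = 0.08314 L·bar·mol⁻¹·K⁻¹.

T ≈ 197.8 K

T = (P + a n²/V²)(V − nb)/(nR)
P + a n²/V² = 101 + (1.403)(1.92)²/(0.1872)² = 248.59 bar
V − nb = 0.1872 − (1.92)(0.03134) = 0.12703 L
T = (248.59)(0.12703)/((1.92)(0.08314)) = 197.8 K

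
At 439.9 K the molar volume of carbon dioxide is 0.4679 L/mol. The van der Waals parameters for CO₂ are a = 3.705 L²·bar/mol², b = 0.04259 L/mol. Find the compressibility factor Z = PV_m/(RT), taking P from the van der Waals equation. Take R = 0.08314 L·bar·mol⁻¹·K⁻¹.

Z ≈ 0.8836

P = RT/(V_m − b) − a/V_m² = (0.08314)(439.9)/(0.4679 − 0.04259) − 3.705/(0.4679)²
  = 36.573/0.42531 − 16.923 = 85.991 − 16.923 = 69.068 bar
Z = PV_m/(RT) = (69.068)(0.4679)/((0.08314)(439.9)) = 32.317/36.573 = 0.8836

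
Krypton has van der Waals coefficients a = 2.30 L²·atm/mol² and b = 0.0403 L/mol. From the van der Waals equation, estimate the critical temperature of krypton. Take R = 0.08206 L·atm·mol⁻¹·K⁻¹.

For a van der Waals gas, T_c = 8a/(27Rb).
T_c = 8×2.30/(27×0.08206×0.0403) = 18.400/0.089289 = 206.1 K

T_c ≈ 206.1 K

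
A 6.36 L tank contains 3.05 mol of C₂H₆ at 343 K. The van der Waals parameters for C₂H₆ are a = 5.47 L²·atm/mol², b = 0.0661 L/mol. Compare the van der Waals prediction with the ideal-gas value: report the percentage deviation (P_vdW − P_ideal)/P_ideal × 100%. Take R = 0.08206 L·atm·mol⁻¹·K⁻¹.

-6.05 %

Ideal: P_ideal = nRT/V = (3.05)(0.08206)(343)/6.36 = 13.4980 atm
vdW: P = nRT/(V − nb) − a n²/V² = 85.8471/6.15840 − 50.8847/40.4496 = 13.9398 − 1.25798 = 12.6818 atm
% deviation = (12.6818 − 13.4980)/13.4980 × 100% = -6.05%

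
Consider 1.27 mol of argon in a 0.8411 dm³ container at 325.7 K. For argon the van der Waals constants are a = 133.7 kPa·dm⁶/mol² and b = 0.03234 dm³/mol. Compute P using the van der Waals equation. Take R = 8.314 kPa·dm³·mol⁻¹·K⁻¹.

P ≈ 3994 kPa

P = nRT/(V − nb) − a n²/V²
nRT/(V − nb) = (1.27)(8.314)(325.7)/(0.8411 − 1.27×0.03234) = 3439.0/0.80003 = 4298.6 kPa
a n²/V² = (133.7)(1.27)²/(0.8411)² = 304.82 kPa
P = 4298.6 − 304.82 = 3994 kPa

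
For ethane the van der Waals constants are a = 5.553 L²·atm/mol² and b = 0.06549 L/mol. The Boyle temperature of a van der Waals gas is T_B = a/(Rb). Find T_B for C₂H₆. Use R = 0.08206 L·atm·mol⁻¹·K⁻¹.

T_B ≈ 1033 K

For a van der Waals gas the second virial coefficient B₂ = b − a/(RT) vanishes at T_B = a/(Rb).
T_B = 5.553/(0.08206×0.06549) = 5.553/0.0053741 = 1033 K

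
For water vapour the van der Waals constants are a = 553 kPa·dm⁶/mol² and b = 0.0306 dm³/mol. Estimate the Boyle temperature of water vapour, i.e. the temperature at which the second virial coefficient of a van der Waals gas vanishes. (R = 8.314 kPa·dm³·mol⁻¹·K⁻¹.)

For a van der Waals gas the second virial coefficient B₂ = b − a/(RT) vanishes at T_B = a/(Rb).
T_B = 553/(8.314×0.0306) = 553/0.25441 = 2174 K

T_B ≈ 2174 K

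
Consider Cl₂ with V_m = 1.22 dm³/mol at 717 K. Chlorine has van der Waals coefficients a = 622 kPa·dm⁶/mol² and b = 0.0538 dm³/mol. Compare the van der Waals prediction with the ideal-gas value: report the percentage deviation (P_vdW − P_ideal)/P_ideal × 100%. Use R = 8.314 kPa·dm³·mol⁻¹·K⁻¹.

-3.94 %

Ideal: P_ideal = RT/V_m = (8.314)(717)/1.22 = 4886.18 kPa
vdW: P = RT/(V_m − b) − a/V_m² = 5961.14/1.16620 − 622/1.48840 = 5111.59 − 417.898 = 4693.69 kPa
% deviation = (4693.69 − 4886.18)/4886.18 × 100% = -3.94%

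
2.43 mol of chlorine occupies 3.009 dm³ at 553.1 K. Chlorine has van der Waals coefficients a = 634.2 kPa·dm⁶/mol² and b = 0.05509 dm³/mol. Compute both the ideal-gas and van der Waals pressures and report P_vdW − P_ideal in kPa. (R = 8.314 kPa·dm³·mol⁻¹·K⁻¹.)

ΔP ≈ -240.7 kPa

Ideal: P_ideal = nRT/V = (2.43)(8.314)(553.1)/3.009 = 3713.62 kPa
vdW: P = nRT/(V − nb) − a n²/V² = 11174.3/2.87513 − 3744.89/9.05408 = 3886.54 − 413.614 = 3472.93 kPa
ΔP = 3472.93 − 3713.62 = -240.7 kPa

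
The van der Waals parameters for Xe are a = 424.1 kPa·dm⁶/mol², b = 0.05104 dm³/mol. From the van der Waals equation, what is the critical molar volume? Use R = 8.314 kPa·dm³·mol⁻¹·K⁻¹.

For a van der Waals gas, V_m,c = 3b.
V_m,c = 3×0.05104 = 0.1531 dm³/mol

V_m,c ≈ 0.1531 dm³/mol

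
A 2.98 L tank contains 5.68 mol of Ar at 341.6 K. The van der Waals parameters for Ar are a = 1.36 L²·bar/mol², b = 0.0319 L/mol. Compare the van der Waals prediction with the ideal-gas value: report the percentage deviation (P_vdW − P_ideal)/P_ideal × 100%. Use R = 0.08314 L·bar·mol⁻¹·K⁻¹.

Ideal: P_ideal = nRT/V = (5.68)(0.08314)(341.6)/2.98 = 54.1327 bar
vdW: P = nRT/(V − nb) − a n²/V² = 161.316/2.79881 − 43.8769/8.88040 = 57.6374 − 4.94087 = 52.6965 bar
% deviation = (52.6965 − 54.1327)/54.1327 × 100% = -2.65%

-2.65 %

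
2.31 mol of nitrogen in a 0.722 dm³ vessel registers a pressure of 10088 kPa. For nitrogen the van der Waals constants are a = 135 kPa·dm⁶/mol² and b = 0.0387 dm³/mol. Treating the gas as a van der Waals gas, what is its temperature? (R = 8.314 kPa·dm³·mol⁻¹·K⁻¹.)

T ≈ 377.8 K

T = (P + a n²/V²)(V − nb)/(nR)
P + a n²/V² = 10088 + (135)(2.31)²/(0.722)² = 11470 kPa
V − nb = 0.722 − (2.31)(0.0387) = 0.63260 dm³
T = (11470)(0.63260)/((2.31)(8.314)) = 377.8 K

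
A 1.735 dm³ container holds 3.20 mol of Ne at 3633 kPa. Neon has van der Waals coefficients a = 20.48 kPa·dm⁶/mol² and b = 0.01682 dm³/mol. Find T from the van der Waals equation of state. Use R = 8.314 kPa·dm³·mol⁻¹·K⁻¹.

T ≈ 234.0 K

T = (P + a n²/V²)(V − nb)/(nR)
P + a n²/V² = 3633 + (20.48)(3.20)²/(1.735)² = 3702.7 kPa
V − nb = 1.735 − (3.20)(0.01682) = 1.6812 dm³
T = (3702.7)(1.6812)/((3.20)(8.314)) = 234.0 K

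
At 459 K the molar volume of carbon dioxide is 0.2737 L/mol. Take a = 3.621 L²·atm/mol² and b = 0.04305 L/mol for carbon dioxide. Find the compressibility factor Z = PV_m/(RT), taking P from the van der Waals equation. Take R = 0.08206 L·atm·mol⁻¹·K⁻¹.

Z ≈ 0.8354

P = RT/(V_m − b) − a/V_m² = (0.08206)(459)/(0.2737 − 0.04305) − 3.621/(0.2737)²
  = 37.666/0.23065 − 48.337 = 163.30 − 48.337 = 114.96 atm
Z = PV_m/(RT) = (114.96)(0.2737)/((0.08206)(459)) = 31.465/37.666 = 0.8354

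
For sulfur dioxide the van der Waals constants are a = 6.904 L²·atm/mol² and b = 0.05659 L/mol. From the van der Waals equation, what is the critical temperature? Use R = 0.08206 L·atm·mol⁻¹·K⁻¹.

T_c ≈ 440.5 K

For a van der Waals gas, T_c = 8a/(27Rb).
T_c = 8×6.904/(27×0.08206×0.05659) = 55.232/0.12538 = 440.5 K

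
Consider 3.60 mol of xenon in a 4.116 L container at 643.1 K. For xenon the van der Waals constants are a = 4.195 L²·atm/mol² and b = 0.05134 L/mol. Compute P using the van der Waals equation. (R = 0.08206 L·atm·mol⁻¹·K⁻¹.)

P ≈ 45.12 atm

P = nRT/(V − nb) − a n²/V²
nRT/(V − nb) = (3.60)(0.08206)(643.1)/(4.116 − 3.60×0.05134) = 189.98/3.9312 = 48.326 atm
a n²/V² = (4.195)(3.60)²/(4.116)² = 3.2091 atm
P = 48.326 − 3.2091 = 45.12 atm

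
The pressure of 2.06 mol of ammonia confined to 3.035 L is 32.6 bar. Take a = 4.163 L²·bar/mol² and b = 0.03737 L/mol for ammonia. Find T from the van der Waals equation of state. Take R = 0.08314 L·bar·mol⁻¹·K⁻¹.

T ≈ 596.2 K

T = (P + a n²/V²)(V − nb)/(nR)
P + a n²/V² = 32.6 + (4.163)(2.06)²/(3.035)² = 34.518 bar
V − nb = 3.035 − (2.06)(0.03737) = 2.9580 L
T = (34.518)(2.9580)/((2.06)(0.08314)) = 596.2 K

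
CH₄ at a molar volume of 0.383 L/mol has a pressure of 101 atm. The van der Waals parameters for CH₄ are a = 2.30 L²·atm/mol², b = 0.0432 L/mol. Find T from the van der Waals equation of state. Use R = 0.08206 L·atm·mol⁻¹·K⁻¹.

T ≈ 483.2 K

T = (P + a/V_m²)(V_m − b)/R
P + a/V_m² = 101 + 2.30/(0.383)² = 116.68 atm
V_m − b = 0.383 − 0.0432 = 0.33980 L/mol
T = (116.68)(0.33980)/0.08206 = 483.2 K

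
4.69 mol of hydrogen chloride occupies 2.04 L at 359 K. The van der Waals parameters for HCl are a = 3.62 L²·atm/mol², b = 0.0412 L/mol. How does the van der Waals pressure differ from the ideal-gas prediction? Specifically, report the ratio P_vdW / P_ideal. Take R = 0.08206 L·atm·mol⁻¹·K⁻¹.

Ideal: P_ideal = nRT/V = (4.69)(0.08206)(359)/2.04 = 67.7281 atm
vdW: P = nRT/(V − nb) − a n²/V² = 138.165/1.84677 − 79.6259/4.16160 = 74.8144 − 19.1335 = 55.6809 atm
Ratio = 55.6809/67.7281 = 0.8221

P_vdW / P_ideal ≈ 0.8221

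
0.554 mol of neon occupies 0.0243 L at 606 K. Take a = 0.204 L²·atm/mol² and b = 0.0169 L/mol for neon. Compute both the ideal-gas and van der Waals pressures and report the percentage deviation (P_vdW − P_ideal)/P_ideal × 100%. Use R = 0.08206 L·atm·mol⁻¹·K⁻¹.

Ideal: P_ideal = nRT/V = (0.554)(0.08206)(606)/0.0243 = 1133.72 atm
vdW: P = nRT/(V − nb) − a n²/V² = 27.5495/0.0149374 − 0.0626109/0.000590490 = 1844.33 − 106.032 = 1738.30 atm
% deviation = (1738.30 − 1133.72)/1133.72 × 100% = 53.33%

53.33 %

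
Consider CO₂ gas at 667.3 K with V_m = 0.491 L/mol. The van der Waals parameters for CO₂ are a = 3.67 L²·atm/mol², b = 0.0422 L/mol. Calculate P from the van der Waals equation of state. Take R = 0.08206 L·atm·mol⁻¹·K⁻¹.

P = RT/(V_m − b) − a/V_m²
RT/(V_m − b) = (0.08206)(667.3)/(0.491 − 0.0422) = 54.759/0.44880 = 122.01 atm
a/V_m² = 3.67/(0.491)² = 15.223 atm
P = 122.01 − 15.223 = 106.8 atm

P ≈ 106.8 atm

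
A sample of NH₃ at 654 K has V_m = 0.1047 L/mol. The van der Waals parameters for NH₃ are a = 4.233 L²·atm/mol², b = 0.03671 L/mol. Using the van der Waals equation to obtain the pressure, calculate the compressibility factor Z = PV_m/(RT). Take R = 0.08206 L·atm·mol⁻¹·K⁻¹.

Z ≈ 0.7866

P = RT/(V_m − b) − a/V_m² = (0.08206)(654)/(0.1047 − 0.03671) − 4.233/(0.1047)²
  = 53.667/0.067990 − 386.15 = 789.34 − 386.15 = 403.19 atm
Z = PV_m/(RT) = (403.19)(0.1047)/((0.08206)(654)) = 42.214/53.667 = 0.7866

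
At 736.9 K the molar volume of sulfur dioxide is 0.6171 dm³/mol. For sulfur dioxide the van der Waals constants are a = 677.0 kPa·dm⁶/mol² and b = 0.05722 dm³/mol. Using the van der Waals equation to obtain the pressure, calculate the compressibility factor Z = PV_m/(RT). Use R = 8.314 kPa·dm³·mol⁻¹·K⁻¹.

Z ≈ 0.9231

P = RT/(V_m − b) − a/V_m² = (8.314)(736.9)/(0.6171 − 0.05722) − 677.0/(0.6171)²
  = 6126.6/0.55988 − 1777.8 = 10943 − 1777.8 = 9165 kPa
Z = PV_m/(RT) = (9165)(0.6171)/((8.314)(736.9)) = 5655.7/6126.6 = 0.9231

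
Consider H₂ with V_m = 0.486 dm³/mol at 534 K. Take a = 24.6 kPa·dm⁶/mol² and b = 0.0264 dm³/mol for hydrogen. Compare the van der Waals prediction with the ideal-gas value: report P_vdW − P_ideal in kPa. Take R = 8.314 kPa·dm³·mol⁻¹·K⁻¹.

ΔP ≈ 420.6 kPa

Ideal: P_ideal = RT/V_m = (8.314)(534)/0.486 = 9135.14 kPa
vdW: P = RT/(V_m − b) − a/V_m² = 4439.68/0.459600 − 24.6/0.236196 = 9659.88 − 104.151 = 9555.73 kPa
ΔP = 9555.73 − 9135.14 = 420.6 kPa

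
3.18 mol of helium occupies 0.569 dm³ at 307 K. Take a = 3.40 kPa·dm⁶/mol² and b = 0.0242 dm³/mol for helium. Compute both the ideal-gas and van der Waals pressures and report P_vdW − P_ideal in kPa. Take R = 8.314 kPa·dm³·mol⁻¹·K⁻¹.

Ideal: P_ideal = nRT/V = (3.18)(8.314)(307)/0.569 = 14264.7 kPa
vdW: P = nRT/(V − nb) − a n²/V² = 8116.63/0.492044 − 34.3822/0.323761 = 16495.7 − 106.196 = 16389.5 kPa
ΔP = 16389.5 − 14264.7 = 2125 kPa

ΔP ≈ 2125 kPa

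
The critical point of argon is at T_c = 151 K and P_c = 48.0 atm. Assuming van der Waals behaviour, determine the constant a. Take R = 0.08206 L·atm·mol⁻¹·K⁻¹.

From T_c = 8a/(27Rb) and P_c = a/(27b²): a = 27 R² T_c²/(64 P_c).
a = 27×(0.08206)²×(151)²/(64×48.0) = 4145.5/3072.0 = 1.349 L²·atm/mol²

a ≈ 1.349 L²·atm/mol²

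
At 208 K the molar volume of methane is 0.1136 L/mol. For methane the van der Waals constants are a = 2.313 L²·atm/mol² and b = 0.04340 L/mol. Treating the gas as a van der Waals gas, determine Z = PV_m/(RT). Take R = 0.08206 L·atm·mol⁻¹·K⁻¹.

P = RT/(V_m − b) − a/V_m² = (0.08206)(208)/(0.1136 − 0.04340) − 2.313/(0.1136)²
  = 17.068/0.070200 − 179.23 = 243.13 − 179.23 = 63.90 atm
Z = PV_m/(RT) = (63.90)(0.1136)/((0.08206)(208)) = 7.2590/17.068 = 0.4253

Z ≈ 0.4253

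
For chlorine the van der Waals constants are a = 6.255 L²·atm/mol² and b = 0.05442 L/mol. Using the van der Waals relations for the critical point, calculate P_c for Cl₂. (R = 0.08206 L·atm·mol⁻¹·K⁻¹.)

P_c ≈ 78.23 atm

For a van der Waals gas, P_c = a/(27b²).
P_c = 6.255/(27×(0.05442)²) = 6.255/0.079961 = 78.23 atm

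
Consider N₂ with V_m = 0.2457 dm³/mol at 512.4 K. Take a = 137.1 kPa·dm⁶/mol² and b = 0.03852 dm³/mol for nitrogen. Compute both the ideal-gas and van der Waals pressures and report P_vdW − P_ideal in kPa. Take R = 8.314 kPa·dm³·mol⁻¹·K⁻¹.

Ideal: P_ideal = RT/V_m = (8.314)(512.4)/0.2457 = 17338.6 kPa
vdW: P = RT/(V_m − b) − a/V_m² = 4260.09/0.207180 − 137.1/0.0603685 = 20562.3 − 2271.05 = 18291.3 kPa
ΔP = 18291.3 − 17338.6 = 953 kPa

ΔP ≈ 953 kPa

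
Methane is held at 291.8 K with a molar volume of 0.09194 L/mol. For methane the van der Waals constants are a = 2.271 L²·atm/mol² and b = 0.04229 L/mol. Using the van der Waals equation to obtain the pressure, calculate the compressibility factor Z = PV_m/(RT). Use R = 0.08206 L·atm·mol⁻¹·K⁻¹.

Z ≈ 0.8202

P = RT/(V_m − b) − a/V_m² = (0.08206)(291.8)/(0.09194 − 0.04229) − 2.271/(0.09194)²
  = 23.945/0.049650 − 268.66 = 482.28 − 268.66 = 213.62 atm
Z = PV_m/(RT) = (213.62)(0.09194)/((0.08206)(291.8)) = 19.640/23.945 = 0.8202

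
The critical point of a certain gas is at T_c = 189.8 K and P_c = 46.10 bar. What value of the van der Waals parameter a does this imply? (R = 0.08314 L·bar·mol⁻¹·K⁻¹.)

From T_c = 8a/(27Rb) and P_c = a/(27b²): a = 27 R² T_c²/(64 P_c).
a = 27×(0.08314)²×(189.8)²/(64×46.10) = 6723.2/2950.4 = 2.279 L²·bar/mol²

a ≈ 2.279 L²·bar/mol²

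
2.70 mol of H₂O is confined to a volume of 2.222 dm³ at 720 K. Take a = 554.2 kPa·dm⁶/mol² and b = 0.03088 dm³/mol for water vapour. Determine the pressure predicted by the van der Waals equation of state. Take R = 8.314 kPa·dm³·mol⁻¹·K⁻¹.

P ≈ 6739 kPa

P = nRT/(V − nb) − a n²/V²
nRT/(V − nb) = (2.70)(8.314)(720)/(2.222 − 2.70×0.03088) = 16162/2.1386 = 7557.3 kPa
a n²/V² = (554.2)(2.70)²/(2.222)² = 818.29 kPa
P = 7557.3 − 818.29 = 6739 kPa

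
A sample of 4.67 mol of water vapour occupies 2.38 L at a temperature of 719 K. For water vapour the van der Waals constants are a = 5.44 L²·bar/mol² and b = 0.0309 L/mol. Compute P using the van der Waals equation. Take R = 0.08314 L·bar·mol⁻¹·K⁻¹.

P = nRT/(V − nb) − a n²/V²
nRT/(V − nb) = (4.67)(0.08314)(719)/(2.38 − 4.67×0.0309) = 279.16/2.2357 = 124.86 bar
a n²/V² = (5.44)(4.67)²/(2.38)² = 20.945 bar
P = 124.86 − 20.945 = 103.9 bar

P ≈ 103.9 bar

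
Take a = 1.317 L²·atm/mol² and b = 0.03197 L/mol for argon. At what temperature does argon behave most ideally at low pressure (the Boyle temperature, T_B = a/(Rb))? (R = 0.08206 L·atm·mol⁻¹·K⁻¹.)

For a van der Waals gas the second virial coefficient B₂ = b − a/(RT) vanishes at T_B = a/(Rb).
T_B = 1.317/(0.08206×0.03197) = 1.317/0.0026235 = 502.0 K

T_B ≈ 502.0 K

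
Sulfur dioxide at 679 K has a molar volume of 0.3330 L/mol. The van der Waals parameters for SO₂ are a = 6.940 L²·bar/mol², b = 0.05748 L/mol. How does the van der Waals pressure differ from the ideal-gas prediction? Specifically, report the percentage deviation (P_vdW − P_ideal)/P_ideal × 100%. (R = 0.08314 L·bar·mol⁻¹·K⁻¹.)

Ideal: P_ideal = RT/V_m = (0.08314)(679)/0.3330 = 169.526 bar
vdW: P = RT/(V_m − b) − a/V_m² = 56.4521/0.275520 − 6.940/0.110889 = 204.893 − 62.5851 = 142.308 bar
% deviation = (142.308 − 169.526)/169.526 × 100% = -16.06%

-16.06 %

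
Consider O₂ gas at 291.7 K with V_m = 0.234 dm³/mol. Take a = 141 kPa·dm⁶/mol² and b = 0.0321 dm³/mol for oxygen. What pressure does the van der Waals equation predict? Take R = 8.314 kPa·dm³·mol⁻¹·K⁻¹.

P = RT/(V_m − b) − a/V_m²
RT/(V_m − b) = (8.314)(291.7)/(0.234 − 0.0321) = 2425.2/0.20190 = 12012 kPa
a/V_m² = 141/(0.234)² = 2575.1 kPa
P = 12012 − 2575.1 = 9437 kPa

P ≈ 9437 kPa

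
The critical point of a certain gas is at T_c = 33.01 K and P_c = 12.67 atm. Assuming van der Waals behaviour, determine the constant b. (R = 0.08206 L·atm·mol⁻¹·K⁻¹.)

b ≈ 0.02672 L/mol

From T_c = 8a/(27Rb) and P_c = a/(27b²): b = R T_c/(8 P_c).
b = (0.08206)(33.01)/(8×12.67) = 2.7088/101.36 = 0.02672 L/mol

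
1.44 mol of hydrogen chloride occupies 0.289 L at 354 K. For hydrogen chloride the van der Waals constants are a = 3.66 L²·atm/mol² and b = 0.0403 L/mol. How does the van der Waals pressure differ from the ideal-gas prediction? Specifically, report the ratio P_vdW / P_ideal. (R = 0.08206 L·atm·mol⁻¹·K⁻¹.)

Ideal: P_ideal = nRT/V = (1.44)(0.08206)(354)/0.289 = 144.744 atm
vdW: P = nRT/(V − nb) − a n²/V² = 41.8309/0.230968 − 7.58938/0.0835210 = 181.111 − 90.8679 = 90.243 atm
Ratio = 90.243/144.744 = 0.6235

P_vdW / P_ideal ≈ 0.6235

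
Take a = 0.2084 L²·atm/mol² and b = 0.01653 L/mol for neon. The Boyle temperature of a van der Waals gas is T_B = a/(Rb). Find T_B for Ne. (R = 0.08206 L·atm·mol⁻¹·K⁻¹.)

T_B ≈ 153.6 K

For a van der Waals gas the second virial coefficient B₂ = b − a/(RT) vanishes at T_B = a/(Rb).
T_B = 0.2084/(0.08206×0.01653) = 0.2084/0.0013565 = 153.6 K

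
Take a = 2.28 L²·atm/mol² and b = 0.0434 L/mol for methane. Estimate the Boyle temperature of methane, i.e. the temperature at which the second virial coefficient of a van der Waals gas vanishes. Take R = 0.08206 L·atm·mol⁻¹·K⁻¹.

For a van der Waals gas the second virial coefficient B₂ = b − a/(RT) vanishes at T_B = a/(Rb).
T_B = 2.28/(0.08206×0.0434) = 2.28/0.0035614 = 640.2 K

T_B ≈ 640.2 K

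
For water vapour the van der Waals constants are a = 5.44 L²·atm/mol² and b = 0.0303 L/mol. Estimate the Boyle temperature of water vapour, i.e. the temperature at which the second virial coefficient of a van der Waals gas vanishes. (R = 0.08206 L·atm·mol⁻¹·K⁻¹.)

For a van der Waals gas the second virial coefficient B₂ = b − a/(RT) vanishes at T_B = a/(Rb).
T_B = 5.44/(0.08206×0.0303) = 5.44/0.0024864 = 2188 K

T_B ≈ 2188 K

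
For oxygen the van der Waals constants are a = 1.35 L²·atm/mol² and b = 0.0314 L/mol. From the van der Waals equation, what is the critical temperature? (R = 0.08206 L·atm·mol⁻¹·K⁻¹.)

For a van der Waals gas, T_c = 8a/(27Rb).
T_c = 8×1.35/(27×0.08206×0.0314) = 10.800/0.069570 = 155.2 K

T_c ≈ 155.2 K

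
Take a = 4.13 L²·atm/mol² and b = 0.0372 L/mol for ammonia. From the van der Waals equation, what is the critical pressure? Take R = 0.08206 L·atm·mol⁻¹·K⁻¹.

For a van der Waals gas, P_c = a/(27b²).
P_c = 4.13/(27×(0.0372)²) = 4.13/0.037364 = 110.5 atm

P_c ≈ 110.5 atm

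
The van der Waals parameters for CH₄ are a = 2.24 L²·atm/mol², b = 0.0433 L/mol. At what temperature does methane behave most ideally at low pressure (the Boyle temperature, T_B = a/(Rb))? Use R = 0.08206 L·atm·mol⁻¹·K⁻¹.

T_B ≈ 630.4 K

For a van der Waals gas the second virial coefficient B₂ = b − a/(RT) vanishes at T_B = a/(Rb).
T_B = 2.24/(0.08206×0.0433) = 2.24/0.0035532 = 630.4 K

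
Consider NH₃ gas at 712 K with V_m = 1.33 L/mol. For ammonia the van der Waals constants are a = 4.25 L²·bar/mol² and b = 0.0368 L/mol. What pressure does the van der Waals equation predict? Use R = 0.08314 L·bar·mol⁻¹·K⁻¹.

P ≈ 43.37 bar

P = RT/(V_m − b) − a/V_m²
RT/(V_m − b) = (0.08314)(712)/(1.33 − 0.0368) = 59.196/1.2932 = 45.775 bar
a/V_m² = 4.25/(1.33)² = 2.4026 bar
P = 45.775 − 2.4026 = 43.37 bar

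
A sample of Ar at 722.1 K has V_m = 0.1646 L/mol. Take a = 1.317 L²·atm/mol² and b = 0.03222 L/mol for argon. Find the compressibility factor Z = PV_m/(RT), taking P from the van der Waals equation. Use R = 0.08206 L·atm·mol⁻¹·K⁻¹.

P = RT/(V_m − b) − a/V_m² = (0.08206)(722.1)/(0.1646 − 0.03222) − 1.317/(0.1646)²
  = 59.256/0.13238 − 48.610 = 447.62 − 48.610 = 399.01 atm
Z = PV_m/(RT) = (399.01)(0.1646)/((0.08206)(722.1)) = 65.677/59.256 = 1.108

Z ≈ 1.108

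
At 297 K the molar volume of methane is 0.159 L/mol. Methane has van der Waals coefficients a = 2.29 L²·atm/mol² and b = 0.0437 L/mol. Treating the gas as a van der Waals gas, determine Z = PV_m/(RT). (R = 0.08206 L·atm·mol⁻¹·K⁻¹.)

Z ≈ 0.7881

P = RT/(V_m − b) − a/V_m² = (0.08206)(297)/(0.159 − 0.0437) − 2.29/(0.159)²
  = 24.372/0.11530 − 90.582 = 211.38 − 90.582 = 120.80 atm
Z = PV_m/(RT) = (120.80)(0.159)/((0.08206)(297)) = 19.207/24.372 = 0.7881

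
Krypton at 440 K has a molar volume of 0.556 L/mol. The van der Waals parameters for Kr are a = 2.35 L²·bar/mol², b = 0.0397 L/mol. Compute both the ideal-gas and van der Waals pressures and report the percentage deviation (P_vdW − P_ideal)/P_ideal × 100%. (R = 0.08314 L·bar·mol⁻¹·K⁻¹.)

Ideal: P_ideal = RT/V_m = (0.08314)(440)/0.556 = 65.7942 bar
vdW: P = RT/(V_m − b) − a/V_m² = 36.5816/0.516300 − 2.35/0.309136 = 70.8534 − 7.60183 = 63.2516 bar
% deviation = (63.2516 − 65.7942)/65.7942 × 100% = -3.86%

-3.86 %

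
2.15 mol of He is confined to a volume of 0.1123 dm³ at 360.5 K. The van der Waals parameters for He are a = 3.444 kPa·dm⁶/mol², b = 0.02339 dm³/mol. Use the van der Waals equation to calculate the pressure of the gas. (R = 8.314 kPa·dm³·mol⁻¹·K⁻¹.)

P ≈ 102653 kPa

P = nRT/(V − nb) − a n²/V²
nRT/(V − nb) = (2.15)(8.314)(360.5)/(0.1123 − 2.15×0.02339) = 6444.0/0.062012 = 103915 kPa
a n²/V² = (3.444)(2.15)²/(0.1123)² = 1262.4 kPa
P = 103915 − 1262.4 = 102653 kPa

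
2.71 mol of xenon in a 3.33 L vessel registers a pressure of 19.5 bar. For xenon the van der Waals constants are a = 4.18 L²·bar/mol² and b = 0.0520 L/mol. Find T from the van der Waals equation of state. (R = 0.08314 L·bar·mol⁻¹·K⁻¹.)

T ≈ 315.2 K

T = (P + a n²/V²)(V − nb)/(nR)
P + a n²/V² = 19.5 + (4.18)(2.71)²/(3.33)² = 22.268 bar
V − nb = 3.33 − (2.71)(0.0520) = 3.1891 L
T = (22.268)(3.1891)/((2.71)(0.08314)) = 315.2 K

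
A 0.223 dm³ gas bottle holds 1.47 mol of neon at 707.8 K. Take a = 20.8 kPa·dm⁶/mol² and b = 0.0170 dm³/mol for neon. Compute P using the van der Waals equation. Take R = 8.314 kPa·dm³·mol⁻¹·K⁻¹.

P = nRT/(V − nb) − a n²/V²
nRT/(V − nb) = (1.47)(8.314)(707.8)/(0.223 − 1.47×0.0170) = 8650.4/0.19801 = 43687 kPa
a n²/V² = (20.8)(1.47)²/(0.223)² = 903.83 kPa
P = 43687 − 903.83 = 42783 kPa

P ≈ 42783 kPa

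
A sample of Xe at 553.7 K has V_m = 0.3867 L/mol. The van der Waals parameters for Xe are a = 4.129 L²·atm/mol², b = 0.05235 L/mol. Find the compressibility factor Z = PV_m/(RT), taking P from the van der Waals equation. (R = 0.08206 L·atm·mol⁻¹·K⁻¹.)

Z ≈ 0.9216

P = RT/(V_m − b) − a/V_m² = (0.08206)(553.7)/(0.3867 − 0.05235) − 4.129/(0.3867)²
  = 45.437/0.33435 − 27.612 = 135.90 − 27.612 = 108.29 atm
Z = PV_m/(RT) = (108.29)(0.3867)/((0.08206)(553.7)) = 41.876/45.437 = 0.9216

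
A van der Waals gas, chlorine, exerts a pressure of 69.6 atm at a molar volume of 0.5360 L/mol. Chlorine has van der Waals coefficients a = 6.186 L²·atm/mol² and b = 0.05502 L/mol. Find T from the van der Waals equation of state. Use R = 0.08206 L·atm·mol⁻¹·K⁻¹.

T ≈ 534.2 K

T = (P + a/V_m²)(V_m − b)/R
P + a/V_m² = 69.6 + 6.186/(0.5360)² = 91.132 atm
V_m − b = 0.5360 − 0.05502 = 0.48098 L/mol
T = (91.132)(0.48098)/0.08206 = 534.2 K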